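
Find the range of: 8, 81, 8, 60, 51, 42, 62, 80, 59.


Max = 81, Min = 8
Range = 81 - 8 = 73

Range = 73


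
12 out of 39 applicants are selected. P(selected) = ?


P = 12/39 = 0.3077

P = 0.3077


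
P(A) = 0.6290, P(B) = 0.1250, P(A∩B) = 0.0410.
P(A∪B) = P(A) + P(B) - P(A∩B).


P(A∪B) = 0.6290 + 0.1250 - 0.0410
= 0.7540 - 0.0410
= 0.7130

P(A∪B) = 0.7130


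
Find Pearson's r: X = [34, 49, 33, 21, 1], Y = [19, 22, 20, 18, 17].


Mean X = 27.6000, Mean Y = 19.2000
SD X = 15.994999, SD Y = 1.720465
Cov = 25.880000
r = 25.880000/(15.994999*1.720465) = 0.9404

r = 0.9404


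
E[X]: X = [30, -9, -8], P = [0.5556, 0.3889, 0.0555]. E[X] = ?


E[X] = 30*0.5556 - 9*0.3889 - 8*0.0555
= 16.6680 - 3.5001 - 0.4440
= 12.7239

E[X] = 12.7239


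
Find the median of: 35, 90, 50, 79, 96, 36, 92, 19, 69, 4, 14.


Sorted: 4, 14, 19, 35, 36, 50, 69, 79, 90, 92, 96
n = 11 (odd)
Middle value = 50

Median = 50


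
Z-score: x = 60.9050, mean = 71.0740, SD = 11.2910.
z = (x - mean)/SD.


z = (60.9050 - 71.0740)/11.2910
= -10.1690/11.2910
= -0.9006

z = -0.9006


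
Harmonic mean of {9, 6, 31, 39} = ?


Sum of reciprocals = 1/9 + 1/6 + 1/31 + 1/39 = 0.335677
HM = 4/0.335677 = 11.9162

HM = 11.9162


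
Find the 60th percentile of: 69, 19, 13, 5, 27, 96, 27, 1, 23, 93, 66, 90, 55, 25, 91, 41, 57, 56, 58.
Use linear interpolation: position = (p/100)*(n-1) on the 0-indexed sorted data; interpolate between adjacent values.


Sorted: 1, 5, 13, 19, 23, 25, 27, 27, 41, 55, 56, 57, 58, 66, 69, 90, 91, 93, 96
n = 19
Index = 60/100 * 18 = 10.8000
Lower = data[10] = 56, Upper = data[11] = 57
P60 = 56 + 0.8000*(1) = 56.8000

P60 = 56.8000


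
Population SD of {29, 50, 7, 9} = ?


Mean = 23.7500
Variance = 303.6875
SD = sqrt(303.6875) = 17.4266

SD = 17.4266


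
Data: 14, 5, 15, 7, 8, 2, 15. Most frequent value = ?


Frequencies: 2:1, 5:1, 7:1, 8:1, 14:1, 15:2
Max frequency = 2
Mode = 15

Mode = 15


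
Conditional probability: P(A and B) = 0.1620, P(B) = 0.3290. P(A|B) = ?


P(A|B) = 0.1620/0.3290 = 0.4924

P(A|B) = 0.4924


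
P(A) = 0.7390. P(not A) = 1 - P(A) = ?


P(not A) = 1 - 0.7390 = 0.2610

P(not A) = 0.2610


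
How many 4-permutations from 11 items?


P(11,4) = 11!/7!
= 39916800/5040
= 7920

P(11,4) = 7920


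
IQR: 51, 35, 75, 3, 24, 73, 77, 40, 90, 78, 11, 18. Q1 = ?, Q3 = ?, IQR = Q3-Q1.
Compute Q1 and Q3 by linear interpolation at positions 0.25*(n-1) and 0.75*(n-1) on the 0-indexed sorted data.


Sorted: 3, 11, 18, 24, 35, 40, 51, 73, 75, 77, 78, 90
Q1 (25th %ile) = 22.5000
Q3 (75th %ile) = 75.5000
IQR = 75.5000 - 22.5000 = 53.0000

IQR = 53.0000


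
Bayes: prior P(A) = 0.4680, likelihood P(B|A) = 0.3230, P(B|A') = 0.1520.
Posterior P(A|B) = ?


P(B) = P(B|A)*P(A) + P(B|A')*P(A')
= 0.3230*0.4680 + 0.1520*0.5320
= 0.151164 + 0.080864 = 0.232028
P(A|B) = 0.151164/0.232028 = 0.6515

P(A|B) = 0.6515


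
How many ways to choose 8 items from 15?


C(15,8) = 15!/(8! × 7!)
= 1307674368000/(40320 × 5040)
= 6435

C(15,8) = 6435


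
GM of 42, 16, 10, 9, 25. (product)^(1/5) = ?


Product = 42 × 16 × 10 × 9 × 25 = 1512000
GM = 1512000^(1/5) = 17.2151

GM = 17.2151


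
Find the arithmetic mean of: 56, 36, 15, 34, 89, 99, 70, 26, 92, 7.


Sum = 56 + 36 + 15 + 34 + 89 + 99 + 70 + 26 + 92 + 7 = 524
n = 10
Mean = 524/10 = 52.4000

Mean = 52.4000


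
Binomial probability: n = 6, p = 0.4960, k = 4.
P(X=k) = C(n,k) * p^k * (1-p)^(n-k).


C(6,4) = 15
p^4 = 0.060524
(1-p)^2 = 0.254016
P = 15 * 0.060524 * 0.254016 = 0.2306

P(X=4) = 0.2306


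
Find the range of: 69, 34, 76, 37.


Max = 76, Min = 34
Range = 76 - 34 = 42

Range = 42


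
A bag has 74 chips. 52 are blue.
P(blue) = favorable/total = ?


P = 52/74 = 0.7027

P = 0.7027


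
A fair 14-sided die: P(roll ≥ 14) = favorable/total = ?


Favorable outcomes (roll ≥ 14): 1
Total outcomes = 14
P = 1/14 = 0.0714

P = 0.0714


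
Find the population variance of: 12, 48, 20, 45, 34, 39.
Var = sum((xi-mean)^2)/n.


Mean = 33.0000
Squared deviations: 441.0000, 225.0000, 169.0000, 144.0000, 1.0000, 36.0000
Sum = 1016.0000
Variance = 1016.0000/6 = 169.3333

Variance = 169.3333


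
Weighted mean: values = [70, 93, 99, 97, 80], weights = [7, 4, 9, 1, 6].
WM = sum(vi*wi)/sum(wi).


Numerator = 70*7 + 93*4 + 99*9 + 97*1 + 80*6 = 2330
Denominator = 7 + 4 + 9 + 1 + 6 = 27
WM = 2330/27 = 86.2963

WM = 86.2963


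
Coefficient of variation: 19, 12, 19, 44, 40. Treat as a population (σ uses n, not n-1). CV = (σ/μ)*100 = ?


Mean = 26.8000
SD = 12.7342
CV = (12.7342/26.8000)*100 = 47.5157%

CV = 47.5157%


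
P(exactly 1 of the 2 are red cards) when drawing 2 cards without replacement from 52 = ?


Hypergeometric: P(X=1) = C(26,1)·C(26,1) / C(52,2)
= 26 × 26 / 1326
= 676/1326 = 0.5098

P = 0.5098


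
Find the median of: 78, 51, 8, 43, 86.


Sorted: 8, 43, 51, 78, 86
n = 5 (odd)
Middle value = 51

Median = 51


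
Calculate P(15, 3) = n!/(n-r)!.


P(15,3) = 15!/12!
= 1307674368000/479001600
= 2730

P(15,3) = 2730


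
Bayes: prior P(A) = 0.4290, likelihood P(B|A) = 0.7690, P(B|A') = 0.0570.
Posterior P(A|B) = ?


P(B) = P(B|A)*P(A) + P(B|A')*P(A')
= 0.7690*0.4290 + 0.0570*0.5710
= 0.329901 + 0.032547 = 0.362448
P(A|B) = 0.329901/0.362448 = 0.9102

P(A|B) = 0.9102


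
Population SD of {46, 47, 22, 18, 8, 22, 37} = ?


Mean = 28.5714
Variance = 190.8163
SD = sqrt(190.8163) = 13.8136

SD = 13.8136


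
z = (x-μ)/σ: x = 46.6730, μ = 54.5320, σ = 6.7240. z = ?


z = (46.6730 - 54.5320)/6.7240
= -7.8590/6.7240
= -1.1688

z = -1.1688


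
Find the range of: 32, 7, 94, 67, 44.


Max = 94, Min = 7
Range = 94 - 7 = 87

Range = 87


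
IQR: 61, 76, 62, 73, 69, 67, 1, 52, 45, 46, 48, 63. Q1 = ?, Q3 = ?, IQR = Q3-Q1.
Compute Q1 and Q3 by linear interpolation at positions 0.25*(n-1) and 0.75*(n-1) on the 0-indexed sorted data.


Sorted: 1, 45, 46, 48, 52, 61, 62, 63, 67, 69, 73, 76
Q1 (25th %ile) = 47.5000
Q3 (75th %ile) = 67.5000
IQR = 67.5000 - 47.5000 = 20.0000

IQR = 20.0000


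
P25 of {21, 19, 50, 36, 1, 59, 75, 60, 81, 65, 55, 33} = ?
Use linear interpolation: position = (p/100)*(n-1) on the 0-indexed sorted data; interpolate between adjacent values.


Sorted: 1, 19, 21, 33, 36, 50, 55, 59, 60, 65, 75, 81
n = 12
Index = 25/100 * 11 = 2.7500
Lower = data[2] = 21, Upper = data[3] = 33
P25 = 21 + 0.7500*(12) = 30.0000

P25 = 30.0000


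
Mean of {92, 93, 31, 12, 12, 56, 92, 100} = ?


Sum = 92 + 93 + 31 + 12 + 12 + 56 + 92 + 100 = 488
n = 8
Mean = 488/8 = 61.0000

Mean = 61.0000


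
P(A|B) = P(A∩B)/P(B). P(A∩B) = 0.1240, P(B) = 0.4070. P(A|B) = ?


P(A|B) = 0.1240/0.4070 = 0.3047

P(A|B) = 0.3047


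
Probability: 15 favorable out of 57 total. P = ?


P = 15/57 = 0.2632

P = 0.2632


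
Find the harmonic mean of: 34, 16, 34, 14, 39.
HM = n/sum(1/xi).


Sum of reciprocals = 1/34 + 1/16 + 1/34 + 1/14 + 1/39 = 0.218393
HM = 5/0.218393 = 22.8945

HM = 22.8945


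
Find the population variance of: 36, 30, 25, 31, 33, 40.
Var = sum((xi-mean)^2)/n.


Mean = 32.5000
Squared deviations: 12.2500, 6.2500, 56.2500, 2.2500, 0.2500, 56.2500
Sum = 133.5000
Variance = 133.5000/6 = 22.2500

Variance = 22.2500


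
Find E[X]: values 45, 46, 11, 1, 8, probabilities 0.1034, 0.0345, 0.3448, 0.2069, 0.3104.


E[X] = 45*0.1034 + 46*0.0345 + 11*0.3448 + 1*0.2069 + 8*0.3104
= 4.6530 + 1.5870 + 3.7928 + 0.2069 + 2.4832
= 12.7229

E[X] = 12.7229


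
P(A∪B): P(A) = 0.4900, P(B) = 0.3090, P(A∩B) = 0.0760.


P(A∪B) = 0.4900 + 0.3090 - 0.0760
= 0.7990 - 0.0760
= 0.7230

P(A∪B) = 0.7230


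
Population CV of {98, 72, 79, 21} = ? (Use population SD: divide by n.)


Mean = 67.5000
SD = 28.4825
CV = (28.4825/67.5000)*100 = 42.1962%

CV = 42.1962%


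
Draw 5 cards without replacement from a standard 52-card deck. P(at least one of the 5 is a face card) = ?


P(at least one) = 1 - P(none)
P(none) = (40/52) × (39/51) × (38/50) × (37/49) × (36/48) = 0.253181
P(at least one) = 1 - 0.253181 = 0.7468

P = 0.7468


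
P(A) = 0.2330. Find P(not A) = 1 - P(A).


P(not A) = 1 - 0.2330 = 0.7670

P(not A) = 0.7670


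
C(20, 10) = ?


C(20,10) = 20!/(10! × 10!)
= 2432902008176640000/(3628800 × 3628800)
= 184756

C(20,10) = 184756


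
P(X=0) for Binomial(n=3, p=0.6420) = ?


C(3,0) = 1
p^0 = 1.000000
(1-p)^3 = 0.045883
P = 1 * 1.000000 * 0.045883 = 0.0459

P(X=0) = 0.0459


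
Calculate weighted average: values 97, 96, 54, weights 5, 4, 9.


Numerator = 97*5 + 96*4 + 54*9 = 1355
Denominator = 5 + 4 + 9 = 18
WM = 1355/18 = 75.2778

WM = 75.2778


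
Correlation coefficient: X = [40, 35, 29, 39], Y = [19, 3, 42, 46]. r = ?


Mean X = 35.7500, Mean Y = 27.5000
SD X = 4.322904, SD Y = 17.500000
Cov = -13.875000
r = -13.875000/(4.322904*17.500000) = -0.1834

r = -0.1834


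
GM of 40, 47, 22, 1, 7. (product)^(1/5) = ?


Product = 40 × 47 × 22 × 1 × 7 = 289520
GM = 289520^(1/5) = 12.3690

GM = 12.3690


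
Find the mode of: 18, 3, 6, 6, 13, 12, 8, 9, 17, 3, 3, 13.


Frequencies: 3:3, 6:2, 8:1, 9:1, 12:1, 13:2, 17:1, 18:1
Max frequency = 3
Mode = 3

Mode = 3


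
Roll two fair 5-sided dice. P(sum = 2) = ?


Total outcomes = 5×5 = 25
Favorable (sum = 2): 1
P = 1/25 = 0.0400

P = 0.0400


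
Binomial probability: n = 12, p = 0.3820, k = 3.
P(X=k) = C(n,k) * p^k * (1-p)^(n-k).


C(12,3) = 220
p^3 = 0.055743
(1-p)^9 = 0.013149
P = 220 * 0.055743 * 0.013149 = 0.1613

P(X=3) = 0.1613


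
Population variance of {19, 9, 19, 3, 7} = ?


Mean = 11.4000
Squared deviations: 57.7600, 5.7600, 57.7600, 70.5600, 19.3600
Sum = 211.2000
Variance = 211.2000/5 = 42.2400

Variance = 42.2400


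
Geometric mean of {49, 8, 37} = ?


Product = 49 × 8 × 37 = 14504
GM = 14504^(1/3) = 24.3872

GM = 24.3872


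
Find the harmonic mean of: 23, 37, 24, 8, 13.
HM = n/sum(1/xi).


Sum of reciprocals = 1/23 + 1/37 + 1/24 + 1/8 + 1/13 = 0.314095
HM = 5/0.314095 = 15.9187

HM = 15.9187


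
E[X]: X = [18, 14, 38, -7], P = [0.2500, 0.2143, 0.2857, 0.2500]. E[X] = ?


E[X] = 18*0.2500 + 14*0.2143 + 38*0.2857 - 7*0.2500
= 4.5000 + 3.0002 + 10.8566 - 1.7500
= 16.6068

E[X] = 16.6068


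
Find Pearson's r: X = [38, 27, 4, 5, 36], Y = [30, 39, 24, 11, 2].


Mean X = 22.0000, Mean Y = 21.2000
SD X = 14.764823, SD Y = 13.227245
Cov = 16.800000
r = 16.800000/(14.764823*13.227245) = 0.0860

r = 0.0860


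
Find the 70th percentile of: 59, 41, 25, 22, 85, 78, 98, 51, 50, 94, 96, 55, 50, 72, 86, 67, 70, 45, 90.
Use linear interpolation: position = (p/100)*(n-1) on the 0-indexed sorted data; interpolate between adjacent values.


Sorted: 22, 25, 41, 45, 50, 50, 51, 55, 59, 67, 70, 72, 78, 85, 86, 90, 94, 96, 98
n = 19
Index = 70/100 * 18 = 12.6000
Lower = data[12] = 78, Upper = data[13] = 85
P70 = 78 + 0.6000*(7) = 82.2000

P70 = 82.2000


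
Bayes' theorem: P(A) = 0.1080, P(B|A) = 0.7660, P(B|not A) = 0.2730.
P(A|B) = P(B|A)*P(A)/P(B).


P(B) = P(B|A)*P(A) + P(B|A')*P(A')
= 0.7660*0.1080 + 0.2730*0.8920
= 0.082728 + 0.243516 = 0.326244
P(A|B) = 0.082728/0.326244 = 0.2536

P(A|B) = 0.2536


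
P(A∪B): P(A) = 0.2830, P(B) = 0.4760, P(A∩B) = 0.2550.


P(A∪B) = 0.2830 + 0.4760 - 0.2550
= 0.7590 - 0.2550
= 0.5040

P(A∪B) = 0.5040


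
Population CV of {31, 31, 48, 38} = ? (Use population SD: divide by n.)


Mean = 37.0000
SD = 6.9642
CV = (6.9642/37.0000)*100 = 18.8221%

CV = 18.8221%


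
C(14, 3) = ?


C(14,3) = 14!/(3! × 11!)
= 87178291200/(6 × 39916800)
= 364

C(14,3) = 364


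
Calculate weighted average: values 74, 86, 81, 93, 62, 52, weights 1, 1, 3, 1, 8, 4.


Numerator = 74*1 + 86*1 + 81*3 + 93*1 + 62*8 + 52*4 = 1200
Denominator = 1 + 1 + 3 + 1 + 8 + 4 = 18
WM = 1200/18 = 66.6667

WM = 66.6667


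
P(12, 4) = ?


P(12,4) = 12!/8!
= 479001600/40320
= 11880

P(12,4) = 11880


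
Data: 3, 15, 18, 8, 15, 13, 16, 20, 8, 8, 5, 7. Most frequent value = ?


Frequencies: 3:1, 5:1, 7:1, 8:3, 13:1, 15:2, 16:1, 18:1, 20:1
Max frequency = 3
Mode = 8

Mode = 8


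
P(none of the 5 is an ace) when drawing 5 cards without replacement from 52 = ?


P(no aces) = (48/52) × (47/51) × (46/50) × (45/49) × (44/48)
= 0.6588

P = 0.6588


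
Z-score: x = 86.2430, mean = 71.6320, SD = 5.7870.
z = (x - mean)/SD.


z = (86.2430 - 71.6320)/5.7870
= 14.6110/5.7870
= 2.5248

z = 2.5248


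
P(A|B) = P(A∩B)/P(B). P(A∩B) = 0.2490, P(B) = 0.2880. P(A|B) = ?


P(A|B) = 0.2490/0.2880 = 0.8646

P(A|B) = 0.8646


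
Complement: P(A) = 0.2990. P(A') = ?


P(not A) = 1 - 0.2990 = 0.7010

P(not A) = 0.7010


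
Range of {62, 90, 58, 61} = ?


Max = 90, Min = 58
Range = 90 - 58 = 32

Range = 32


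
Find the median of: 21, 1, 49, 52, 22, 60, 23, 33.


Sorted: 1, 21, 22, 23, 33, 49, 52, 60
n = 8 (even)
Middle values: 23 and 33
Median = (23+33)/2 = 28.0000

Median = 28.0000


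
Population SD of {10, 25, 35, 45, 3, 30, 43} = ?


Mean = 27.2857
Variance = 217.3469
SD = sqrt(217.3469) = 14.7427

SD = 14.7427


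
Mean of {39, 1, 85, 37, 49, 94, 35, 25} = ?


Sum = 39 + 1 + 85 + 37 + 49 + 94 + 35 + 25 = 365
n = 8
Mean = 365/8 = 45.6250

Mean = 45.6250


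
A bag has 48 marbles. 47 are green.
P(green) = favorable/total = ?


P = 47/48 = 0.9792

P = 0.9792


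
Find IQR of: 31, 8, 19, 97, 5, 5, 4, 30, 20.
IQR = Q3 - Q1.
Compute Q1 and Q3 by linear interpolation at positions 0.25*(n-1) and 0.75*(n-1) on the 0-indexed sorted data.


Sorted: 4, 5, 5, 8, 19, 20, 30, 31, 97
Q1 (25th %ile) = 5.0000
Q3 (75th %ile) = 30.0000
IQR = 30.0000 - 5.0000 = 25.0000

IQR = 25.0000


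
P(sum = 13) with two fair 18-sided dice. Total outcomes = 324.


Total outcomes = 18×18 = 324
Favorable (sum = 13): 12
P = 12/324 = 0.0370

P = 0.0370


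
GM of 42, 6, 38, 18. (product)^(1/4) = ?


Product = 42 × 6 × 38 × 18 = 172368
GM = 172368^(1/4) = 20.3758

GM = 20.3758


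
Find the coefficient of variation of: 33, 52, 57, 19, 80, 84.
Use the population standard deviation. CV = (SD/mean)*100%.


Mean = 54.1667
SD = 23.2910
CV = (23.2910/54.1667)*100 = 42.9988%

CV = 42.9988%


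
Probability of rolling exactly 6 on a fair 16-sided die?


Favorable outcomes (roll = 6): 1
Total outcomes = 16
P = 1/16 = 0.0625

P = 0.0625


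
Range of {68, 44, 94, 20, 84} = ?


Max = 94, Min = 20
Range = 94 - 20 = 74

Range = 74


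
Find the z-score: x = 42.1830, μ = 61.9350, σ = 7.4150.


z = (42.1830 - 61.9350)/7.4150
= -19.7520/7.4150
= -2.6638

z = -2.6638


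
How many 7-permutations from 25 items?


P(25,7) = 25!/18!
= 15511210043330985984000000/6402373705728000
= 2422728000

P(25,7) = 2422728000


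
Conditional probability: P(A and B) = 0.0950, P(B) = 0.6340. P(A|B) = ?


P(A|B) = 0.0950/0.6340 = 0.1498

P(A|B) = 0.1498


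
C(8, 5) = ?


C(8,5) = 8!/(5! × 3!)
= 40320/(120 × 6)
= 56

C(8,5) = 56


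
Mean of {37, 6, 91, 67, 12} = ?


Sum = 37 + 6 + 91 + 67 + 12 = 213
n = 5
Mean = 213/5 = 42.6000

Mean = 42.6000


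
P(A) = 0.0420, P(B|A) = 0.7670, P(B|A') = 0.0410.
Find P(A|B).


P(B) = P(B|A)*P(A) + P(B|A')*P(A')
= 0.7670*0.0420 + 0.0410*0.9580
= 0.032214 + 0.039278 = 0.071492
P(A|B) = 0.032214/0.071492 = 0.4506

P(A|B) = 0.4506


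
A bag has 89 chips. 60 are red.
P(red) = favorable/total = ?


P = 60/89 = 0.6742

P = 0.6742


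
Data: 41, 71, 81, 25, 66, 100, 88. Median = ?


Sorted: 25, 41, 66, 71, 81, 88, 100
n = 7 (odd)
Middle value = 71

Median = 71


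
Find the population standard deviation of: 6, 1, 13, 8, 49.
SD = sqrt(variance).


Mean = 15.4000
Variance = 297.0400
SD = sqrt(297.0400) = 17.2348

SD = 17.2348


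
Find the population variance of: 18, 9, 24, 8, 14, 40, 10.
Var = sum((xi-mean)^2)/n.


Mean = 17.5714
Squared deviations: 0.1837, 73.4694, 41.3265, 91.6122, 12.7551, 503.0408, 57.3265
Sum = 779.7143
Variance = 779.7143/7 = 111.3878

Variance = 111.3878


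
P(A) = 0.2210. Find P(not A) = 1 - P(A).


P(not A) = 1 - 0.2210 = 0.7790

P(not A) = 0.7790


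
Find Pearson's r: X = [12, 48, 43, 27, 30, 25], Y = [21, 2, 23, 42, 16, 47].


Mean X = 30.8333, Mean Y = 25.1667
SD X = 11.880189, SD Y = 15.290702
Cov = -88.305556
r = -88.305556/(11.880189*15.290702) = -0.4861

r = -0.4861


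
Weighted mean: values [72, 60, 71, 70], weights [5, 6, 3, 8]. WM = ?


Numerator = 72*5 + 60*6 + 71*3 + 70*8 = 1493
Denominator = 5 + 6 + 3 + 8 = 22
WM = 1493/22 = 67.8636

WM = 67.8636


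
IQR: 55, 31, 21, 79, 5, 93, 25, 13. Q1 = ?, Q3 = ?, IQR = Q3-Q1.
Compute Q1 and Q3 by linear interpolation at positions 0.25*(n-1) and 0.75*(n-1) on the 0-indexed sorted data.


Sorted: 5, 13, 21, 25, 31, 55, 79, 93
Q1 (25th %ile) = 19.0000
Q3 (75th %ile) = 61.0000
IQR = 61.0000 - 19.0000 = 42.0000

IQR = 42.0000


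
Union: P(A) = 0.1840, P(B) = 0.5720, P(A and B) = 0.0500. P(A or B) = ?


P(A∪B) = 0.1840 + 0.5720 - 0.0500
= 0.7560 - 0.0500
= 0.7060

P(A∪B) = 0.7060


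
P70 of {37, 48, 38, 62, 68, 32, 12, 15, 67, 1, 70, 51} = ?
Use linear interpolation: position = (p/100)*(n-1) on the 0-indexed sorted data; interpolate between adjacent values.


Sorted: 1, 12, 15, 32, 37, 38, 48, 51, 62, 67, 68, 70
n = 12
Index = 70/100 * 11 = 7.7000
Lower = data[7] = 51, Upper = data[8] = 62
P70 = 51 + 0.7000*(11) = 58.7000

P70 = 58.7000


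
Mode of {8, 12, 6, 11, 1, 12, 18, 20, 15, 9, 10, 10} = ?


Frequencies: 1:1, 6:1, 8:1, 9:1, 10:2, 11:1, 12:2, 15:1, 18:1, 20:1
Max frequency = 2
Mode = 10, 12

Mode = 10, 12


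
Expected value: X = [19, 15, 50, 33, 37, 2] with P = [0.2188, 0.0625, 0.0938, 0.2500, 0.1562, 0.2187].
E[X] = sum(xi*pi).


E[X] = 19*0.2188 + 15*0.0625 + 50*0.0938 + 33*0.2500 + 37*0.1562 + 2*0.2187
= 4.1572 + 0.9375 + 4.6900 + 8.2500 + 5.7794 + 0.4374
= 24.2515

E[X] = 24.2515


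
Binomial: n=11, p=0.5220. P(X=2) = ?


C(11,2) = 55
p^2 = 0.272484
(1-p)^9 = 0.001303
P = 55 * 0.272484 * 0.001303 = 0.0195

P(X=2) = 0.0195


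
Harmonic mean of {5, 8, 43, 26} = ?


Sum of reciprocals = 1/5 + 1/8 + 1/43 + 1/26 = 0.386717
HM = 4/0.386717 = 10.3435

HM = 10.3435


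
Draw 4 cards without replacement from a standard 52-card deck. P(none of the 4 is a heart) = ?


P(no hearts) = (39/52) × (38/51) × (37/50) × (36/49)
= 0.3038

P = 0.3038


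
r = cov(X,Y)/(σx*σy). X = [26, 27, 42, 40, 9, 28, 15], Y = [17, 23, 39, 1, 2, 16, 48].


Mean X = 26.7143, Mean Y = 20.8571
SD X = 11.106167, SD Y = 16.295736
Cov = 3.816327
r = 3.816327/(11.106167*16.295736) = 0.0211

r = 0.0211


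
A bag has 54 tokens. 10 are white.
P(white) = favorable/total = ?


P = 10/54 = 0.1852

P = 0.1852


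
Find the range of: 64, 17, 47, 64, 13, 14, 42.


Max = 64, Min = 13
Range = 64 - 13 = 51

Range = 51


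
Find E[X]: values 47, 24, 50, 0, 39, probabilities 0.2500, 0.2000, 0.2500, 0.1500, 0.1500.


E[X] = 47*0.2500 + 24*0.2000 + 50*0.2500 + 0*0.1500 + 39*0.1500
= 11.7500 + 4.8000 + 12.5000 + 0 + 5.8500
= 34.9000

E[X] = 34.9000


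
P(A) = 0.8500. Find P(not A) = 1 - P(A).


P(not A) = 1 - 0.8500 = 0.1500

P(not A) = 0.1500


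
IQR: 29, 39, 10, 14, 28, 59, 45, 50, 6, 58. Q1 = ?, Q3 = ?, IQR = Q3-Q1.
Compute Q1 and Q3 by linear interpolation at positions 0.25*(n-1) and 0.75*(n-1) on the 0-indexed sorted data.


Sorted: 6, 10, 14, 28, 29, 39, 45, 50, 58, 59
Q1 (25th %ile) = 17.5000
Q3 (75th %ile) = 48.7500
IQR = 48.7500 - 17.5000 = 31.2500

IQR = 31.2500


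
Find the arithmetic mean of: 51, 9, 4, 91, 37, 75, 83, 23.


Sum = 51 + 9 + 4 + 91 + 37 + 75 + 83 + 23 = 373
n = 8
Mean = 373/8 = 46.6250

Mean = 46.6250


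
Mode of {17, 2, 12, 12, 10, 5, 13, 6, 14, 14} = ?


Frequencies: 2:1, 5:1, 6:1, 10:1, 12:2, 13:1, 14:2, 17:1
Max frequency = 2
Mode = 12, 14

Mode = 12, 14


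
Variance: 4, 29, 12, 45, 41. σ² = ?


Mean = 26.2000
Squared deviations: 492.8400, 7.8400, 201.6400, 353.4400, 219.0400
Sum = 1274.8000
Variance = 1274.8000/5 = 254.9600

Variance = 254.9600


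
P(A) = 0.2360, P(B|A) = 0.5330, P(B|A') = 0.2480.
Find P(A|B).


P(B) = P(B|A)*P(A) + P(B|A')*P(A')
= 0.5330*0.2360 + 0.2480*0.7640
= 0.125788 + 0.189472 = 0.315260
P(A|B) = 0.125788/0.315260 = 0.3990

P(A|B) = 0.3990


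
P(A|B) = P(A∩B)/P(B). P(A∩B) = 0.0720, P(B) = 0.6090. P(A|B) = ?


P(A|B) = 0.0720/0.6090 = 0.1182

P(A|B) = 0.1182


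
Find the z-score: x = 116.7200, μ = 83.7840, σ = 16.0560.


z = (116.7200 - 83.7840)/16.0560
= 32.9360/16.0560
= 2.0513

z = 2.0513


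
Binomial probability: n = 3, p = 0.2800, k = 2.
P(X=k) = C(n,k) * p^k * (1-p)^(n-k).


C(3,2) = 3
p^2 = 0.078400
(1-p)^1 = 0.720000
P = 3 * 0.078400 * 0.720000 = 0.1693

P(X=2) = 0.1693


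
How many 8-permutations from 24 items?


P(24,8) = 24!/16!
= 620448401733239439360000/20922789888000
= 29654190720

P(24,8) = 29654190720


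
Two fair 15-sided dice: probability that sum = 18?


Total outcomes = 15×15 = 225
Favorable (sum = 18): 13
P = 13/225 = 0.0578

P = 0.0578


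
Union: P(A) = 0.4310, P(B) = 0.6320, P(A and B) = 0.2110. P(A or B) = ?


P(A∪B) = 0.4310 + 0.6320 - 0.2110
= 1.0630 - 0.2110
= 0.8520

P(A∪B) = 0.8520


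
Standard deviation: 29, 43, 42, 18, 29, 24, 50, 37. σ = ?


Mean = 34.0000
Variance = 102.0000
SD = sqrt(102.0000) = 10.0995

SD = 10.0995


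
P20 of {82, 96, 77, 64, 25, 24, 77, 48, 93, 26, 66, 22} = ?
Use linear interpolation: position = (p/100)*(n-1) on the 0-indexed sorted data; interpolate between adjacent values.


Sorted: 22, 24, 25, 26, 48, 64, 66, 77, 77, 82, 93, 96
n = 12
Index = 20/100 * 11 = 2.2000
Lower = data[2] = 25, Upper = data[3] = 26
P20 = 25 + 0.2000*(1) = 25.2000

P20 = 25.2000


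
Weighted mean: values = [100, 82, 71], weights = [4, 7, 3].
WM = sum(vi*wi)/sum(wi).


Numerator = 100*4 + 82*7 + 71*3 = 1187
Denominator = 4 + 7 + 3 = 14
WM = 1187/14 = 84.7857

WM = 84.7857


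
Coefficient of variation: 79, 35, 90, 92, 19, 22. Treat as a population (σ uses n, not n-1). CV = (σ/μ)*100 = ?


Mean = 56.1667
SD = 31.4824
CV = (31.4824/56.1667)*100 = 56.0517%

CV = 56.0517%


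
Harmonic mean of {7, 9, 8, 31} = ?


Sum of reciprocals = 1/7 + 1/9 + 1/8 + 1/31 = 0.411226
HM = 4/0.411226 = 9.7270

HM = 9.7270


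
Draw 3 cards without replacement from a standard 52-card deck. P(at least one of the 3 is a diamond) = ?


P(at least one) = 1 - P(none)
P(none) = (39/52) × (38/51) × (37/50) = 0.413529
P(at least one) = 1 - 0.413529 = 0.5865

P = 0.5865


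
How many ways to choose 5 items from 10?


C(10,5) = 10!/(5! × 5!)
= 3628800/(120 × 120)
= 252

C(10,5) = 252


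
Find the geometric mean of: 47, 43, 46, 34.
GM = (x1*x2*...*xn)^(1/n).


Product = 47 × 43 × 46 × 34 = 3160844
GM = 3160844^(1/4) = 42.1649

GM = 42.1649


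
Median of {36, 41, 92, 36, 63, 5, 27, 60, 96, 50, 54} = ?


Sorted: 5, 27, 36, 36, 41, 50, 54, 60, 63, 92, 96
n = 11 (odd)
Middle value = 50

Median = 50


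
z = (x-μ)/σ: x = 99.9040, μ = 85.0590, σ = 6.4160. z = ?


z = (99.9040 - 85.0590)/6.4160
= 14.8450/6.4160
= 2.3137

z = 2.3137


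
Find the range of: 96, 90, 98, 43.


Max = 98, Min = 43
Range = 98 - 43 = 55

Range = 55


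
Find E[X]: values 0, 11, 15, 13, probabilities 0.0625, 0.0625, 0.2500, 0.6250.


E[X] = 0*0.0625 + 11*0.0625 + 15*0.2500 + 13*0.6250
= 0 + 0.6875 + 3.7500 + 8.1250
= 12.5625

E[X] = 12.5625


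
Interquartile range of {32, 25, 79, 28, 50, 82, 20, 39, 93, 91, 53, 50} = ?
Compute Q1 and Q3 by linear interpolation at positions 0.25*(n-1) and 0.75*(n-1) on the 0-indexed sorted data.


Sorted: 20, 25, 28, 32, 39, 50, 50, 53, 79, 82, 91, 93
Q1 (25th %ile) = 31.0000
Q3 (75th %ile) = 79.7500
IQR = 79.7500 - 31.0000 = 48.7500

IQR = 48.7500


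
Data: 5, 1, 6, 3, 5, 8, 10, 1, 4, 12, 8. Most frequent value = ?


Frequencies: 1:2, 3:1, 4:1, 5:2, 6:1, 8:2, 10:1, 12:1
Max frequency = 2
Mode = 1, 5, 8

Mode = 1, 5, 8


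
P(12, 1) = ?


P(12,1) = 12!/11!
= 479001600/39916800
= 12

P(12,1) = 12


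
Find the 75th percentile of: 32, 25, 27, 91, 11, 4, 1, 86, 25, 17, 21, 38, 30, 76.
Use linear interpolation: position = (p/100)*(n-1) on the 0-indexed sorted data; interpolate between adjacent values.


Sorted: 1, 4, 11, 17, 21, 25, 25, 27, 30, 32, 38, 76, 86, 91
n = 14
Index = 75/100 * 13 = 9.7500
Lower = data[9] = 32, Upper = data[10] = 38
P75 = 32 + 0.7500*(6) = 36.5000

P75 = 36.5000


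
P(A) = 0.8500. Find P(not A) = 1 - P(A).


P(not A) = 1 - 0.8500 = 0.1500

P(not A) = 0.1500


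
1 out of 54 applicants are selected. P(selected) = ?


P = 1/54 = 0.0185

P = 0.0185


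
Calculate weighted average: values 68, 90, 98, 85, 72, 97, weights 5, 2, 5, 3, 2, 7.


Numerator = 68*5 + 90*2 + 98*5 + 85*3 + 72*2 + 97*7 = 2088
Denominator = 5 + 2 + 5 + 3 + 2 + 7 = 24
WM = 2088/24 = 87.0000

WM = 87.0000


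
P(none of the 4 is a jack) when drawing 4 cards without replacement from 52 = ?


P(no jacks) = (48/52) × (47/51) × (46/50) × (45/49)
= 0.7187

P = 0.7187


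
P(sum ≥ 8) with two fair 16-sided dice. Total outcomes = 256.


Total outcomes = 16×16 = 256
Favorable (sum ≥ 8): 235
P = 235/256 = 0.9180

P = 0.9180


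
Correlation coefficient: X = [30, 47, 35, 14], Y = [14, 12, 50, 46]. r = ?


Mean X = 31.5000, Mean Y = 30.5000
SD X = 11.842719, SD Y = 17.571283
Cov = -116.250000
r = -116.250000/(11.842719*17.571283) = -0.5586

r = -0.5586


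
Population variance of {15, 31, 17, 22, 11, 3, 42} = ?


Mean = 20.1429
Squared deviations: 26.4490, 117.8776, 9.8776, 3.4490, 83.5918, 293.8776, 477.7347
Sum = 1012.8571
Variance = 1012.8571/7 = 144.6939

Variance = 144.6939


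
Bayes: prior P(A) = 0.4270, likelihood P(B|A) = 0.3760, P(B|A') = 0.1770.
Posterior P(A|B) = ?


P(B) = P(B|A)*P(A) + P(B|A')*P(A')
= 0.3760*0.4270 + 0.1770*0.5730
= 0.160552 + 0.101421 = 0.261973
P(A|B) = 0.160552/0.261973 = 0.6129

P(A|B) = 0.6129


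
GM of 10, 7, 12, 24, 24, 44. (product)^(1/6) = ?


Product = 10 × 7 × 12 × 24 × 24 × 44 = 21288960
GM = 21288960^(1/6) = 16.6479

GM = 16.6479


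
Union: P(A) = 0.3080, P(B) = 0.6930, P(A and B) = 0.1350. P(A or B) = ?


P(A∪B) = 0.3080 + 0.6930 - 0.1350
= 1.0010 - 0.1350
= 0.8660

P(A∪B) = 0.8660


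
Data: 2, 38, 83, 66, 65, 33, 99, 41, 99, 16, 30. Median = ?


Sorted: 2, 16, 30, 33, 38, 41, 65, 66, 83, 99, 99
n = 11 (odd)
Middle value = 41

Median = 41


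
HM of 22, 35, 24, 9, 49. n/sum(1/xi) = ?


Sum of reciprocals = 1/22 + 1/35 + 1/24 + 1/9 + 1/49 = 0.247212
HM = 5/0.247212 = 20.2256

HM = 20.2256


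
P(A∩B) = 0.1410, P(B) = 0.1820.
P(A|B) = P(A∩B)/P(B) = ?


P(A|B) = 0.1410/0.1820 = 0.7747

P(A|B) = 0.7747


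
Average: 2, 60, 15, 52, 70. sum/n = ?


Sum = 2 + 60 + 15 + 52 + 70 = 199
n = 5
Mean = 199/5 = 39.8000

Mean = 39.8000


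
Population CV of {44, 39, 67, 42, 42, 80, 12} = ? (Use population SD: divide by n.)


Mean = 46.5714
SD = 20.1271
CV = (20.1271/46.5714)*100 = 43.2178%

CV = 43.2178%


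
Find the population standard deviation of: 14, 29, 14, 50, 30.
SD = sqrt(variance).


Mean = 27.4000
Variance = 175.8400
SD = sqrt(175.8400) = 13.2605

SD = 13.2605


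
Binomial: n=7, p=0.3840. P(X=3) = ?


C(7,3) = 35
p^3 = 0.056623
(1-p)^4 = 0.143987
P = 35 * 0.056623 * 0.143987 = 0.2854

P(X=3) = 0.2854


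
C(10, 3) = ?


C(10,3) = 10!/(3! × 7!)
= 3628800/(6 × 5040)
= 120

C(10,3) = 120


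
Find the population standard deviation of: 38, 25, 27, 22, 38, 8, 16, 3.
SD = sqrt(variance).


Mean = 22.1250
Variance = 142.3594
SD = sqrt(142.3594) = 11.9314

SD = 11.9314


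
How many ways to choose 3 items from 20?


C(20,3) = 20!/(3! × 17!)
= 2432902008176640000/(6 × 355687428096000)
= 1140

C(20,3) = 1140


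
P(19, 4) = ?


P(19,4) = 19!/15!
= 121645100408832000/1307674368000
= 93024

P(19,4) = 93024


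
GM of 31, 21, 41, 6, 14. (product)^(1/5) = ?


Product = 31 × 21 × 41 × 6 × 14 = 2242044
GM = 2242044^(1/5) = 18.6264

GM = 18.6264


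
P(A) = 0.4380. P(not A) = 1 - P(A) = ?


P(not A) = 1 - 0.4380 = 0.5620

P(not A) = 0.5620


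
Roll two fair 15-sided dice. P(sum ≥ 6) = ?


Total outcomes = 15×15 = 225
Favorable (sum ≥ 6): 215
P = 215/225 = 0.9556

P = 0.9556


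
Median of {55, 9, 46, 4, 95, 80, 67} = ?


Sorted: 4, 9, 46, 55, 67, 80, 95
n = 7 (odd)
Middle value = 55

Median = 55


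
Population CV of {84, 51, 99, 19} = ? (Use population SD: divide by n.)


Mean = 63.2500
SD = 30.8899
CV = (30.8899/63.2500)*100 = 48.8378%

CV = 48.8378%


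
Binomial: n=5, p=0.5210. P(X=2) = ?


C(5,2) = 10
p^2 = 0.271441
(1-p)^3 = 0.109902
P = 10 * 0.271441 * 0.109902 = 0.2983

P(X=2) = 0.2983


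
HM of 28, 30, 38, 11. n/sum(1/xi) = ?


Sum of reciprocals = 1/28 + 1/30 + 1/38 + 1/11 = 0.186272
HM = 4/0.186272 = 21.4739

HM = 21.4739


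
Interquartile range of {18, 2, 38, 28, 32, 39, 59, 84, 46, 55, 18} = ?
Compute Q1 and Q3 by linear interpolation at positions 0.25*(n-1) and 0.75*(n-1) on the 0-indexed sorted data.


Sorted: 2, 18, 18, 28, 32, 38, 39, 46, 55, 59, 84
Q1 (25th %ile) = 23.0000
Q3 (75th %ile) = 50.5000
IQR = 50.5000 - 23.0000 = 27.5000

IQR = 27.5000


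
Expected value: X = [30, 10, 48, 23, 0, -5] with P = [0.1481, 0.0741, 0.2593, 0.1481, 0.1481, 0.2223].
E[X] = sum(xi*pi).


E[X] = 30*0.1481 + 10*0.0741 + 48*0.2593 + 23*0.1481 + 0*0.1481 - 5*0.2223
= 4.4430 + 0.7410 + 12.4464 + 3.4063 + 0 - 1.1115
= 19.9252

E[X] = 19.9252


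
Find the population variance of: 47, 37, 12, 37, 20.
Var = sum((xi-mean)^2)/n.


Mean = 30.6000
Squared deviations: 268.9600, 40.9600, 345.9600, 40.9600, 112.3600
Sum = 809.2000
Variance = 809.2000/5 = 161.8400

Variance = 161.8400


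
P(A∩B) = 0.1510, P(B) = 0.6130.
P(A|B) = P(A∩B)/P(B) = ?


P(A|B) = 0.1510/0.6130 = 0.2463

P(A|B) = 0.2463


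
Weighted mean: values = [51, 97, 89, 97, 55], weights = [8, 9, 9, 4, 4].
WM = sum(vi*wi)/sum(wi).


Numerator = 51*8 + 97*9 + 89*9 + 97*4 + 55*4 = 2690
Denominator = 8 + 9 + 9 + 4 + 4 = 34
WM = 2690/34 = 79.1176

WM = 79.1176


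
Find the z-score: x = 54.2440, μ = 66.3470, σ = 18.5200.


z = (54.2440 - 66.3470)/18.5200
= -12.1030/18.5200
= -0.6535

z = -0.6535


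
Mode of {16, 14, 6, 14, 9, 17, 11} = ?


Frequencies: 6:1, 9:1, 11:1, 14:2, 16:1, 17:1
Max frequency = 2
Mode = 14

Mode = 14


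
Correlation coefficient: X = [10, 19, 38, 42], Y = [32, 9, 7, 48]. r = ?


Mean X = 27.2500, Mean Y = 24.0000
SD X = 13.216940, SD Y = 16.985288
Cov = 39.250000
r = 39.250000/(13.216940*16.985288) = 0.1748

r = 0.1748


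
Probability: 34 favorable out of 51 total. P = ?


P = 34/51 = 0.6667

P = 0.6667


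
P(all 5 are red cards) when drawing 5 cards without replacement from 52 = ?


P(all red cards) = (26/52) × (25/51) × (24/50) × (23/49) × (22/48)
= 0.0253

P = 0.0253


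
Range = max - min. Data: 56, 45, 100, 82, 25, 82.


Max = 100, Min = 25
Range = 100 - 25 = 75

Range = 75


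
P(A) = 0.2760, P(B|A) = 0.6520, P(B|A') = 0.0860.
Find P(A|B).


P(B) = P(B|A)*P(A) + P(B|A')*P(A')
= 0.6520*0.2760 + 0.0860*0.7240
= 0.179952 + 0.062264 = 0.242216
P(A|B) = 0.179952/0.242216 = 0.7429

P(A|B) = 0.7429


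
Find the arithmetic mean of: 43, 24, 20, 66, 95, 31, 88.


Sum = 43 + 24 + 20 + 66 + 95 + 31 + 88 = 367
n = 7
Mean = 367/7 = 52.4286

Mean = 52.4286


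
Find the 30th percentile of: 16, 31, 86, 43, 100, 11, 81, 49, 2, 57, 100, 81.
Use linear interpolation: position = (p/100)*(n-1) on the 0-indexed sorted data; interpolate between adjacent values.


Sorted: 2, 11, 16, 31, 43, 49, 57, 81, 81, 86, 100, 100
n = 12
Index = 30/100 * 11 = 3.3000
Lower = data[3] = 31, Upper = data[4] = 43
P30 = 31 + 0.3000*(12) = 34.6000

P30 = 34.6000


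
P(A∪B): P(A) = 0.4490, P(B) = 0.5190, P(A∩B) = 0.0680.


P(A∪B) = 0.4490 + 0.5190 - 0.0680
= 0.9680 - 0.0680
= 0.9000

P(A∪B) = 0.9000


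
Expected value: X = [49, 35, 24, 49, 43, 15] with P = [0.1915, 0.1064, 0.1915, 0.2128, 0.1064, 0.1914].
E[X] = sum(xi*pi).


E[X] = 49*0.1915 + 35*0.1064 + 24*0.1915 + 49*0.2128 + 43*0.1064 + 15*0.1914
= 9.3835 + 3.7240 + 4.5960 + 10.4272 + 4.5752 + 2.8710
= 35.5769

E[X] = 35.5769


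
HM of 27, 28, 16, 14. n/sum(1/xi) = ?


Sum of reciprocals = 1/27 + 1/28 + 1/16 + 1/14 = 0.206680
HM = 4/0.206680 = 19.3536

HM = 19.3536


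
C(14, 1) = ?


C(14,1) = 14!/(1! × 13!)
= 87178291200/(1 × 6227020800)
= 14

C(14,1) = 14


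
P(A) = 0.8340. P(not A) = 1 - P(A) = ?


P(not A) = 1 - 0.8340 = 0.1660

P(not A) = 0.1660


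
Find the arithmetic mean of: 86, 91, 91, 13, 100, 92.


Sum = 86 + 91 + 91 + 13 + 100 + 92 = 473
n = 6
Mean = 473/6 = 78.8333

Mean = 78.8333


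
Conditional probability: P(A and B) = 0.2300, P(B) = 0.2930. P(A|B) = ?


P(A|B) = 0.2300/0.2930 = 0.7850

P(A|B) = 0.7850


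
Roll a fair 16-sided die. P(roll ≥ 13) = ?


Favorable outcomes (roll ≥ 13): 4
Total outcomes = 16
P = 4/16 = 0.2500

P = 0.2500


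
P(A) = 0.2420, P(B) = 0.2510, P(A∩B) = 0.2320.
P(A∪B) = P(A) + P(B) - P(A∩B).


P(A∪B) = 0.2420 + 0.2510 - 0.2320
= 0.4930 - 0.2320
= 0.2610

P(A∪B) = 0.2610


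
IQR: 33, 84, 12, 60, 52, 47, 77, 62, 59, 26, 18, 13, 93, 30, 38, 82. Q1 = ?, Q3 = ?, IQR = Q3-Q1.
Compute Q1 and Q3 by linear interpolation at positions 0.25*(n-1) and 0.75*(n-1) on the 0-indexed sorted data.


Sorted: 12, 13, 18, 26, 30, 33, 38, 47, 52, 59, 60, 62, 77, 82, 84, 93
Q1 (25th %ile) = 29.0000
Q3 (75th %ile) = 65.7500
IQR = 65.7500 - 29.0000 = 36.7500

IQR = 36.7500


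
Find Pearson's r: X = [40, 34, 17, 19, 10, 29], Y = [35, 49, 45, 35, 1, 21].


Mean X = 24.8333, Mean Y = 31.0000
SD X = 10.382945, SD Y = 16.083117
Cov = 82.666667
r = 82.666667/(10.382945*16.083117) = 0.4950

r = 0.4950


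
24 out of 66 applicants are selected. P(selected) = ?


P = 24/66 = 0.3636

P = 0.3636


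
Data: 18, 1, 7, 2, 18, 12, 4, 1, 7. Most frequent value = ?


Frequencies: 1:2, 2:1, 4:1, 7:2, 12:1, 18:2
Max frequency = 2
Mode = 1, 7, 18

Mode = 1, 7, 18


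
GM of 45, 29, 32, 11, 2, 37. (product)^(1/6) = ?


Product = 45 × 29 × 32 × 11 × 2 × 37 = 33992640
GM = 33992640^(1/6) = 17.9983

GM = 17.9983


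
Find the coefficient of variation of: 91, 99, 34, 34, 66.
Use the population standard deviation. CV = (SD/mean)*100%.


Mean = 64.8000
SD = 27.4036
CV = (27.4036/64.8000)*100 = 42.2896%

CV = 42.2896%


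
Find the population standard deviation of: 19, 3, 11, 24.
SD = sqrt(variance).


Mean = 14.2500
Variance = 63.6875
SD = sqrt(63.6875) = 7.9804

SD = 7.9804


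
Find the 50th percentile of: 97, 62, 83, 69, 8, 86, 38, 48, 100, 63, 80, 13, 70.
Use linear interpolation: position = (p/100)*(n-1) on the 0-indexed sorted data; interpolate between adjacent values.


Sorted: 8, 13, 38, 48, 62, 63, 69, 70, 80, 83, 86, 97, 100
n = 13
Index = 50/100 * 12 = 6.0000
Lower = data[6] = 69, Upper = data[7] = 70
P50 = 69 + 0*(1) = 69.0000

P50 = 69.0000


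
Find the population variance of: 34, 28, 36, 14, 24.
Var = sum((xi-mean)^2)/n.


Mean = 27.2000
Squared deviations: 46.2400, 0.6400, 77.4400, 174.2400, 10.2400
Sum = 308.8000
Variance = 308.8000/5 = 61.7600

Variance = 61.7600


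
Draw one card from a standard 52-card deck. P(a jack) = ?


4 jacks in 52 cards
P = 4/52 = 0.0769

P = 0.0769


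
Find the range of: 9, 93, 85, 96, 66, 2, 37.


Max = 96, Min = 2
Range = 96 - 2 = 94

Range = 94


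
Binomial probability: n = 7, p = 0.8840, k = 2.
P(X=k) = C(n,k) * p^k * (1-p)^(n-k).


C(7,2) = 21
p^2 = 0.781456
(1-p)^5 = 2.100342e-05
P = 21 * 0.781456 * 2.100342e-05 = 0.0003

P(X=2) = 0.0003


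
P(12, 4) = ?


P(12,4) = 12!/8!
= 479001600/40320
= 11880

P(12,4) = 11880


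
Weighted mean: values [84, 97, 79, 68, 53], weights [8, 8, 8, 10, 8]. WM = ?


Numerator = 84*8 + 97*8 + 79*8 + 68*10 + 53*8 = 3184
Denominator = 8 + 8 + 8 + 10 + 8 = 42
WM = 3184/42 = 75.8095

WM = 75.8095


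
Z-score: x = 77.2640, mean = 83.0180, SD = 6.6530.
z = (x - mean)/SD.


z = (77.2640 - 83.0180)/6.6530
= -5.7540/6.6530
= -0.8649

z = -0.8649


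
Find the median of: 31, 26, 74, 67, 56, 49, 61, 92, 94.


Sorted: 26, 31, 49, 56, 61, 67, 74, 92, 94
n = 9 (odd)
Middle value = 61

Median = 61


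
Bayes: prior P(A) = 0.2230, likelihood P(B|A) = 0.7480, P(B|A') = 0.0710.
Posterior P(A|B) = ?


P(B) = P(B|A)*P(A) + P(B|A')*P(A')
= 0.7480*0.2230 + 0.0710*0.7770
= 0.166804 + 0.055167 = 0.221971
P(A|B) = 0.166804/0.221971 = 0.7515

P(A|B) = 0.7515


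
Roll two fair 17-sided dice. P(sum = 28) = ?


Total outcomes = 17×17 = 289
Favorable (sum = 28): 7
P = 7/289 = 0.0242

P = 0.0242


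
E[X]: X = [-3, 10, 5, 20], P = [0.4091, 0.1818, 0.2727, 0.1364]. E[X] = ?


E[X] = -3*0.4091 + 10*0.1818 + 5*0.2727 + 20*0.1364
= -1.2273 + 1.8180 + 1.3635 + 2.7280
= 4.6822

E[X] = 4.6822


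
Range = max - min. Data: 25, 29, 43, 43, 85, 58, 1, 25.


Max = 85, Min = 1
Range = 85 - 1 = 84

Range = 84


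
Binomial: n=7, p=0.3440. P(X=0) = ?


C(7,0) = 1
p^0 = 1.000000
(1-p)^7 = 0.052279
P = 1 * 1.000000 * 0.052279 = 0.0523

P(X=0) = 0.0523


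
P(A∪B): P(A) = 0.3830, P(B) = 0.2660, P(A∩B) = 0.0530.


P(A∪B) = 0.3830 + 0.2660 - 0.0530
= 0.6490 - 0.0530
= 0.5960

P(A∪B) = 0.5960


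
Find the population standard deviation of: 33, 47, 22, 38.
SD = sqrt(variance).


Mean = 35.0000
Variance = 81.5000
SD = sqrt(81.5000) = 9.0277

SD = 9.0277


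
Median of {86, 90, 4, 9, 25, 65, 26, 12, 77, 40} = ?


Sorted: 4, 9, 12, 25, 26, 40, 65, 77, 86, 90
n = 10 (even)
Middle values: 26 and 40
Median = (26+40)/2 = 33.0000

Median = 33.0000


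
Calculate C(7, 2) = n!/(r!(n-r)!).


C(7,2) = 7!/(2! × 5!)
= 5040/(2 × 120)
= 21

C(7,2) = 21


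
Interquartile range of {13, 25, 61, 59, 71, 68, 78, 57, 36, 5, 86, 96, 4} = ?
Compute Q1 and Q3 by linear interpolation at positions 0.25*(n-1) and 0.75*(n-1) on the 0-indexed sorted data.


Sorted: 4, 5, 13, 25, 36, 57, 59, 61, 68, 71, 78, 86, 96
Q1 (25th %ile) = 25.0000
Q3 (75th %ile) = 71.0000
IQR = 71.0000 - 25.0000 = 46.0000

IQR = 46.0000


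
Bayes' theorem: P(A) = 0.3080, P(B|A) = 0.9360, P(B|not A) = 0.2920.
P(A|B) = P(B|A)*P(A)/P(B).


P(B) = P(B|A)*P(A) + P(B|A')*P(A')
= 0.9360*0.3080 + 0.2920*0.6920
= 0.288288 + 0.202064 = 0.490352
P(A|B) = 0.288288/0.490352 = 0.5879

P(A|B) = 0.5879


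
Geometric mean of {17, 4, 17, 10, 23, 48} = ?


Product = 17 × 4 × 17 × 10 × 23 × 48 = 12762240
GM = 12762240^(1/6) = 15.2870

GM = 15.2870


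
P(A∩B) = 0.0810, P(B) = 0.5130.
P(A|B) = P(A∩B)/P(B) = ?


P(A|B) = 0.0810/0.5130 = 0.1579

P(A|B) = 0.1579


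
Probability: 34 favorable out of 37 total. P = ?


P = 34/37 = 0.9189

P = 0.9189


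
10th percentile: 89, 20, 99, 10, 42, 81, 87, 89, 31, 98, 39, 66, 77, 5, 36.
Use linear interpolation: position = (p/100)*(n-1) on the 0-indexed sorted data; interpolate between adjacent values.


Sorted: 5, 10, 20, 31, 36, 39, 42, 66, 77, 81, 87, 89, 89, 98, 99
n = 15
Index = 10/100 * 14 = 1.4000
Lower = data[1] = 10, Upper = data[2] = 20
P10 = 10 + 0.4000*(10) = 14.0000

P10 = 14.0000


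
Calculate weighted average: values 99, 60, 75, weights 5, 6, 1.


Numerator = 99*5 + 60*6 + 75*1 = 930
Denominator = 5 + 6 + 1 = 12
WM = 930/12 = 77.5000

WM = 77.5000


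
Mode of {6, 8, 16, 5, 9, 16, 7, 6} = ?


Frequencies: 5:1, 6:2, 7:1, 8:1, 9:1, 16:2
Max frequency = 2
Mode = 6, 16

Mode = 6, 16
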